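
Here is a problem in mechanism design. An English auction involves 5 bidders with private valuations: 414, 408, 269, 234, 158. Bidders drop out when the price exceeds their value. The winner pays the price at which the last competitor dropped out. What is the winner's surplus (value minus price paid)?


Step 1: Identify the highest value: 414
Step 2: Identify the second-highest value: 408
Step 3: The final price = second-highest value = 408
Step 4: Surplus = 414 - 408 = 6

6


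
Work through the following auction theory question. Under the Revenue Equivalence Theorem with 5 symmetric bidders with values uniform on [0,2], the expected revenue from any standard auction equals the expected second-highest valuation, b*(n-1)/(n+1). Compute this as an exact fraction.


Step 1: By Revenue Equivalence, expected revenue = b*(n-1)/(n+1)
Step 2: Substituting n = 5, b = 2
Step 3: Revenue = 2*(5-1)/(5+1) = 2*4/6
Step 4: Revenue = 8/6 = 4/3

4/3


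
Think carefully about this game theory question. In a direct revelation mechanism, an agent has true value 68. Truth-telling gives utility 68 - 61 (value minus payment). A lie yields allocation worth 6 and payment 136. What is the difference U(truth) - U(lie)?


Step 1: U(truth) = value - payment = 68 - 61 = 7
Step 2: U(lie) = allocation - payment = 6 - 136 = -130
Step 3: IC gap = 7 - (-130) = 137

137


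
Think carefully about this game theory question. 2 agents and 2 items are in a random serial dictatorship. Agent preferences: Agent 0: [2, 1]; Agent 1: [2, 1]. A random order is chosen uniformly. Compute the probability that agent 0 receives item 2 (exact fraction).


Step 1: Agent 0 wants item 2
Step 2: There are 2 possible orderings of agents
Step 3: In 1 orderings, agent 0 gets item 2
Step 4: Probability = 1/2

1/2


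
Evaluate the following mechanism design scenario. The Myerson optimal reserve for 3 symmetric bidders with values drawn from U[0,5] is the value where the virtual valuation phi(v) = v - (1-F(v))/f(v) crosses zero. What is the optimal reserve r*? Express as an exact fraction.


Step 1: For U[0,5], F(v) = v/5 and f(v) = 1/5
Step 2: phi(v) = v - (1 - v/5)/(1/5) = v - (5 - v) = 2v - 5
Step 3: Set phi(r*) = 0: 2r* - 5 = 0
Step 4: r* = 5/2 (the number of bidders n = 3 does not enter)

5/2


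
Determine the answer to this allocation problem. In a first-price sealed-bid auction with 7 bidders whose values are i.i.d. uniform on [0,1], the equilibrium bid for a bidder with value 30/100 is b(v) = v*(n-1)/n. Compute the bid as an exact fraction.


Step 1: The symmetric BNE bidding function is b(v) = v * (n-1) / n
Step 2: Substitute v = 3/10 and n = 7
Step 3: b = 3/10 * 6/7
Step 4: b = 9/35

9/35


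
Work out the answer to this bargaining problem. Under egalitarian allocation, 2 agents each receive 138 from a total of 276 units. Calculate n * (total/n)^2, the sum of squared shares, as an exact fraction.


Step 1: Each agent's share = 276/2 = 138
Step 2: Square of each share = (138)^2 = 19044
Step 3: Sum of squares = 2 * 19044 = 38088

38088


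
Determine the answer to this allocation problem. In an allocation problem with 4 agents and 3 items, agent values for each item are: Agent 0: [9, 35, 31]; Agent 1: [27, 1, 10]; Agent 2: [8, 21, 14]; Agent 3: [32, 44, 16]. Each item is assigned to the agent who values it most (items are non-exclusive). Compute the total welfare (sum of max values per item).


Step 1: For each item, find the maximum value among all agents.
Step 2: Item 0 -> Agent 3 (value 32)
Step 3: Item 1 -> Agent 3 (value 44)
Step 4: Item 2 -> Agent 0 (value 31)
Step 5: Total welfare = 32 + 44 + 31 = 107

107


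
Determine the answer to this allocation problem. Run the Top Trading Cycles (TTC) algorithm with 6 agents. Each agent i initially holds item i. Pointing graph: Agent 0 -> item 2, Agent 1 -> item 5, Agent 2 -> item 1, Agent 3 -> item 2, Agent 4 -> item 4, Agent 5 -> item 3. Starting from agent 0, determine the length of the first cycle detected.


Step 1: Trace the pointer graph from agent 0: 0 -> 2 -> 1 -> 5 -> 3 -> 2
Step 2: A cycle is detected when we revisit agent 2
Step 3: The cycle is: 2 -> 1 -> 5 -> 3 -> 2
Step 4: Cycle length = 4

4


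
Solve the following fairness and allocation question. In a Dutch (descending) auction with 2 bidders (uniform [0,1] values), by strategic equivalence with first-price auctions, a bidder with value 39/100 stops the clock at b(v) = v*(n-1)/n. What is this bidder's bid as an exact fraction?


Step 1: Dutch auctions are strategically equivalent to first-price auctions
Step 2: The equilibrium bid is b(v) = v*(n-1)/n
Step 3: b = 39/100 * 1/2
Step 4: b = 39/200

39/200


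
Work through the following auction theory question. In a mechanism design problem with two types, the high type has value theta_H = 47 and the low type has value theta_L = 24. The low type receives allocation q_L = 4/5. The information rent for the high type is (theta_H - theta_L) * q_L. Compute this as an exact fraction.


Step 1: theta_H - theta_L = 47 - 24 = 23
Step 2: Information rent = (theta_H - theta_L) * q_L
Step 3: = 23 * 4/5
Step 4: = 92/5

92/5


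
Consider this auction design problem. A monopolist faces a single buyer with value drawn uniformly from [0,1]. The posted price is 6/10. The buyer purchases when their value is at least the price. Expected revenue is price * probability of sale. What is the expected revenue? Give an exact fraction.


Step 1: Posted price r = 3/5, value support [0,1]
Step 2: P(v >= r) = (1 - 3/5)/1 = 2/5
Step 3: Expected revenue = r * P(v >= r) = 3/5 * 2/5
Step 4: Revenue = 6/25

6/25


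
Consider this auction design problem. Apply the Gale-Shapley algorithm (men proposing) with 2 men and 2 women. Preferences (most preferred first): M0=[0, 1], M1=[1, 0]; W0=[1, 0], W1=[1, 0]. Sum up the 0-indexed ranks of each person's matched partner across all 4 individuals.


Step 1: Run Gale-Shapley (men propose, women hold best offer):
  M0 proposes to W0; she accepts
  M1 proposes to W1; she accepts
Step 2: Final matching: W0-M0, W1-M1
Step 3: 0-indexed ranks (man's rank of his match, then woman's): 0 + 1 + 0 + 0
Step 4: Total rank sum = 1

1


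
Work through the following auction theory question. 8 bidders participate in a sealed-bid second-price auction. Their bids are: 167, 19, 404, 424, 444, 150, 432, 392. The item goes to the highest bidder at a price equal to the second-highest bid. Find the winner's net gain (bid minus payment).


Step 1: Sort bids in descending order: 444, 432, 424, 404, 392, 167, 150, 19
Step 2: The winning bid is the highest: 444
Step 3: The payment equals the second-highest bid: 432
Step 4: Surplus = winner's bid - payment = 444 - 432 = 12

12


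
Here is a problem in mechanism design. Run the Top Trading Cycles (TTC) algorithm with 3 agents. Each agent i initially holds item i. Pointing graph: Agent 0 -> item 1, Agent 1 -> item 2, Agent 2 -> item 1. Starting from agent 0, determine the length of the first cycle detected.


Step 1: Trace the pointer graph from agent 0: 0 -> 1 -> 2 -> 1
Step 2: A cycle is detected when we revisit agent 1
Step 3: The cycle is: 1 -> 2 -> 1
Step 4: Cycle length = 2

2


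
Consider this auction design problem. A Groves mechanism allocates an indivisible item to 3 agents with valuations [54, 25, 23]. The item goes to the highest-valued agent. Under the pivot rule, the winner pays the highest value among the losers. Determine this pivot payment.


Step 1: The efficient winner is agent 0 with value 54
Step 2: Other agents' values: [25, 23]
Step 3: Pivot payment = max(others) = 25
Step 4: The winner pays 25

25


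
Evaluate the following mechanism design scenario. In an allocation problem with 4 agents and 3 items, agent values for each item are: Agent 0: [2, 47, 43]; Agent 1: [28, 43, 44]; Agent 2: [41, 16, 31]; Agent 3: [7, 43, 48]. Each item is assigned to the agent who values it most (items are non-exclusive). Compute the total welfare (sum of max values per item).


Step 1: For each item, find the maximum value among all agents.
Step 2: Item 0 -> Agent 2 (value 41)
Step 3: Item 1 -> Agent 0 (value 47)
Step 4: Item 2 -> Agent 3 (value 48)
Step 5: Total welfare = 41 + 47 + 48 = 136

136


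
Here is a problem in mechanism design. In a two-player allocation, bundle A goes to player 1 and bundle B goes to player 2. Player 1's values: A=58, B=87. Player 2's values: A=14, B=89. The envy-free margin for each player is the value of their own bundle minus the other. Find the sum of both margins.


Step 1: Player 1's margin = v1(A) - v1(B) = 58 - 87 = -29
Step 2: Player 2's margin = v2(B) - v2(A) = 89 - 14 = 75
Step 3: Total margin = -29 + 75 = 46

46


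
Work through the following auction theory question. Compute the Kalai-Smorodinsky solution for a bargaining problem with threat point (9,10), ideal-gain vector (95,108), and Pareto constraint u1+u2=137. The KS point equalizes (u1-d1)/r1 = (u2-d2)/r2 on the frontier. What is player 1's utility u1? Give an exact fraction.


Step 1: At the KS point, (u1-d1)/r1 = (u2-d2)/r2 = t and u1+u2 = 137
Step 2: u1 = d1 + r1*t and u2 = d2 + r2*t, so (d1 + r1*t) + (d2 + r2*t) = 137
Step 3: t = (137 - 9 - 10)/(95 + 108) = 118/203
Step 4: u1 = d1 + r1*t = 9 + 95 * 118/203 = 13037/203
Step 5: (Check: u2 = d2 + r2*t = 14774/203; u1+u2 = 13037/203 + 14774/203 = 137, on the frontier.)

13037/203


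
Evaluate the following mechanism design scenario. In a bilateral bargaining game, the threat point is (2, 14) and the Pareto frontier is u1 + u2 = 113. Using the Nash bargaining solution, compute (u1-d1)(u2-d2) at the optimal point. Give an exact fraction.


Step 1: The Nash solution splits surplus symmetrically above the disagreement point
Step 2: u1 = (total + d1 - d2)/2 = (113 + 2 - 14)/2 = 101/2
Step 3: u2 = (total - d1 + d2)/2 = (113 - 2 + 14)/2 = 125/2
Step 4: Nash product = (101/2 - 2) * (125/2 - 14)
Step 5: = 97/2 * 97/2 = 9409/4

9409/4


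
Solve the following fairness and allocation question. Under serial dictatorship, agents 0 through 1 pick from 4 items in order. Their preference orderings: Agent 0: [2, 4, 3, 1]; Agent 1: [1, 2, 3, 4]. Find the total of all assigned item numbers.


Step 1: Agent 0 picks item 2
Step 2: Agent 1 picks item 1
Step 3: Sum = 2 + 1 = 3

3


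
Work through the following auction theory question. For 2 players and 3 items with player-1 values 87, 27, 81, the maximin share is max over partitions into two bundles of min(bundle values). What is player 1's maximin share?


Step 1: Item values = 87, 27, 81
Step 2: Enumerate all 2-bundle partitions and take the smaller bundle:
  Partition 1: {87} vs {27,81} -> bundles 87, 108; min = 87
  Partition 2: {27} vs {87,81} -> bundles 27, 168; min = 27
  Partition 3: {81} vs {87,27} -> bundles 81, 114; min = 81
Step 3: MMS = max(87, 27, 81) = 87

87


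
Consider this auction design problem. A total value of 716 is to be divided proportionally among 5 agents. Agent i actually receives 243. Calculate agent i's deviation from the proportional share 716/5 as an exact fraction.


Step 1: Proportional share = 716/5
Step 2: Agent's actual allocation = 243
Step 3: Excess = 243 - 716/5 = 499/5

499/5


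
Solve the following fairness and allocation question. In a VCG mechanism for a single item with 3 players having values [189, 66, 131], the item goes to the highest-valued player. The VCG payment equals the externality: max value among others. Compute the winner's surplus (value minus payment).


Step 1: The winner is the agent with the highest value: agent 0 with value 189
Step 2: Values of other agents: [66, 131]
Step 3: VCG payment = max of others' values = 131
Step 4: Surplus = 189 - 131 = 58

58


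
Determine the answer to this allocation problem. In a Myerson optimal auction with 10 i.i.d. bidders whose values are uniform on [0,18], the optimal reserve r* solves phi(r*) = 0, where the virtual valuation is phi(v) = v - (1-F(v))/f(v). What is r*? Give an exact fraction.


Step 1: For U[0,18], F(v) = v/18 and f(v) = 1/18
Step 2: phi(v) = v - (1 - v/18)/(1/18) = v - (18 - v) = 2v - 18
Step 3: Set phi(r*) = 0: 2r* - 18 = 0
Step 4: r* = 18/2 = 9 (the number of bidders n = 10 does not enter)

9


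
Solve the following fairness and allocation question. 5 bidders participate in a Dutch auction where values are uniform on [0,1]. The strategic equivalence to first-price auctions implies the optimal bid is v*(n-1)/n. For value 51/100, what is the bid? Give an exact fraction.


Step 1: Dutch auctions are strategically equivalent to first-price auctions
Step 2: The equilibrium bid is b(v) = v*(n-1)/n
Step 3: b = 51/100 * 4/5
Step 4: b = 51/125

51/125


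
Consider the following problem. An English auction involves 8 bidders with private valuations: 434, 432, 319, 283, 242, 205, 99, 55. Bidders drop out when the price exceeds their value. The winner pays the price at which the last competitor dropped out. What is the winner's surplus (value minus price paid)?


Step 1: Identify the highest value: 434
Step 2: Identify the second-highest value: 432
Step 3: The final price = second-highest value = 432
Step 4: Surplus = 434 - 432 = 2

2


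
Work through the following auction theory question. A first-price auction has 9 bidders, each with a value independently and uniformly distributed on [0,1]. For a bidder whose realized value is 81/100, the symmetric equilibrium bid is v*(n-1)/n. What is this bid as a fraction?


Step 1: The symmetric BNE bidding function is b(v) = v * (n-1) / n
Step 2: Substitute v = 81/100 and n = 9
Step 3: b = 81/100 * 8/9
Step 4: b = 18/25

18/25


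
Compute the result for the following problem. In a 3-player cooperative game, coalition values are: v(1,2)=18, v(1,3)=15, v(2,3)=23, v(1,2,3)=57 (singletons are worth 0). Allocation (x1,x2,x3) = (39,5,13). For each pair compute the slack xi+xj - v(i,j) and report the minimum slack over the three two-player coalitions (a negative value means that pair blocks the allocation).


Step 1: Slack for coalition (1,2): x1+x2 - v12 = 44 - 18 = 26
Step 2: Slack for coalition (1,3): x1+x3 - v13 = 52 - 15 = 37
Step 3: Slack for coalition (2,3): x2+x3 - v23 = 18 - 23 = -5
Step 4: Minimum slack = min(26, 37, -5) = -5, attained by (2,3); coalition (2,3) can block (slack < 0), so the allocation is not in the core

-5


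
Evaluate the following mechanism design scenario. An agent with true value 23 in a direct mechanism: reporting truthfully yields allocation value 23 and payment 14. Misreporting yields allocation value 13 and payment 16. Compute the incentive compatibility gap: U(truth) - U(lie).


Step 1: U(truth) = value - payment = 23 - 14 = 9
Step 2: U(lie) = allocation - payment = 13 - 16 = -3
Step 3: IC gap = 9 - (-3) = 12

12


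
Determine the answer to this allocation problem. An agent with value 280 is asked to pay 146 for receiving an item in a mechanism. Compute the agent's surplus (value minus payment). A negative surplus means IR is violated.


Step 1: Surplus = value - payment = 280 - 146 = 134
Step 2: IR is satisfied (surplus >= 0)

134


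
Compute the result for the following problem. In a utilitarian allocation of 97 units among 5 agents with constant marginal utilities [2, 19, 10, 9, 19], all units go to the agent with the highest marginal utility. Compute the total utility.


Step 1: The marginal utilities are [2, 19, 10, 9, 19]
Step 2: The highest marginal utility is 19
Step 3: All 97 units go to that agent
Step 4: Total utility = 19 * 97 = 1843

1843


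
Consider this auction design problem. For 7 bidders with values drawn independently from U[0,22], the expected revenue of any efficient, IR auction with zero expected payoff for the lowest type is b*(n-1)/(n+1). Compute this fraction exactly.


Step 1: By Revenue Equivalence, expected revenue = b*(n-1)/(n+1)
Step 2: Substituting n = 7, b = 22
Step 3: Revenue = 22*(7-1)/(7+1) = 22*6/8
Step 4: Revenue = 132/8 = 33/2

33/2


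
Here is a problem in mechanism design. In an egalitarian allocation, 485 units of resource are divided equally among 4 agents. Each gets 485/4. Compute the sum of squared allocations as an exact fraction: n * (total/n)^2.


Step 1: Each agent's share = 485/4
Step 2: Square of each share = (485/4)^2 = 235225/16
Step 3: Sum of squares = 4 * 235225/16 = 235225/4

235225/4


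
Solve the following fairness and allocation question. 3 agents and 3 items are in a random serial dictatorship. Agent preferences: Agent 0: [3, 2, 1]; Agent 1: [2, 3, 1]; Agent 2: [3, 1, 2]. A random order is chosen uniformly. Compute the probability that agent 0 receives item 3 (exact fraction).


Step 1: Agent 0 wants item 3
Step 2: There are 6 possible orderings of agents
Step 3: In 3 orderings, agent 0 gets item 3
Step 4: Probability = 3/6 = 1/2

1/2


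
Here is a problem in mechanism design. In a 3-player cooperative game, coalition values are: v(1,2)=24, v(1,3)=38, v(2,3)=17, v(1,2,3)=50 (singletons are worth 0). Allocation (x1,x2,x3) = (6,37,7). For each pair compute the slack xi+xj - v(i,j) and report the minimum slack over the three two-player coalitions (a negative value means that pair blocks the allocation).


Step 1: Slack for coalition (1,2): x1+x2 - v12 = 43 - 24 = 19
Step 2: Slack for coalition (1,3): x1+x3 - v13 = 13 - 38 = -25
Step 3: Slack for coalition (2,3): x2+x3 - v23 = 44 - 17 = 27
Step 4: Minimum slack = min(19, -25, 27) = -25, attained by (1,3); coalition (1,3) can block (slack < 0), so the allocation is not in the core

-25


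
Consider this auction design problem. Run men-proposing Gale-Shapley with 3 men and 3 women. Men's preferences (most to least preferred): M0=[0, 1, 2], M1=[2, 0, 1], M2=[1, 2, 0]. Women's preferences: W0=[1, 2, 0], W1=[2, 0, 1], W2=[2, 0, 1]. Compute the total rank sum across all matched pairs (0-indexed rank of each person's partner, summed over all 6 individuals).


Step 1: Run Gale-Shapley (men propose, women hold best offer):
  M0 proposes to W0; she accepts
  M1 proposes to W2; she accepts
  M2 proposes to W1; she accepts
Step 2: Final matching: W0-M0, W1-M2, W2-M1
Step 3: 0-indexed ranks (man's rank of his match, then woman's): 0 + 2 + 0 + 0 + 0 + 2
Step 4: Total rank sum = 4

4


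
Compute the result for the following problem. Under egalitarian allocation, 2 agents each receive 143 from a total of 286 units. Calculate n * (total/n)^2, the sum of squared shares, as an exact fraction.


Step 1: Each agent's share = 286/2 = 143
Step 2: Square of each share = (143)^2 = 20449
Step 3: Sum of squares = 2 * 20449 = 40898

40898


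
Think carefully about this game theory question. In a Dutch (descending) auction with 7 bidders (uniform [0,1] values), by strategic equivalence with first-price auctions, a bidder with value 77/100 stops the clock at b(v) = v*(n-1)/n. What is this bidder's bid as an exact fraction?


Step 1: Dutch auctions are strategically equivalent to first-price auctions
Step 2: The equilibrium bid is b(v) = v*(n-1)/n
Step 3: b = 77/100 * 6/7
Step 4: b = 33/50

33/50


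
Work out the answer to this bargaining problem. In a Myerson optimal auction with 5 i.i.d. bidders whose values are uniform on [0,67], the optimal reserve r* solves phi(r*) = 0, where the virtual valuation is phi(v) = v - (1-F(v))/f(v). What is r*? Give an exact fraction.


Step 1: For U[0,67], F(v) = v/67 and f(v) = 1/67
Step 2: phi(v) = v - (1 - v/67)/(1/67) = v - (67 - v) = 2v - 67
Step 3: Set phi(r*) = 0: 2r* - 67 = 0
Step 4: r* = 67/2 (the number of bidders n = 5 does not enter)

67/2


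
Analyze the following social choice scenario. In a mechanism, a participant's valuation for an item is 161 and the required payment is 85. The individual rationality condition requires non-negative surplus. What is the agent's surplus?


Step 1: Surplus = value - payment = 161 - 85 = 76
Step 2: IR is satisfied (surplus >= 0)

76


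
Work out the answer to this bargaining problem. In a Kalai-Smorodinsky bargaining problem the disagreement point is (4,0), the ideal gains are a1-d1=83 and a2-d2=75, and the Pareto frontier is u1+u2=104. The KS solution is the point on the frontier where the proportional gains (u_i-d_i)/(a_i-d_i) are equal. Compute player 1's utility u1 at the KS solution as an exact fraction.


Step 1: At the KS point, (u1-d1)/r1 = (u2-d2)/r2 = t and u1+u2 = 104
Step 2: u1 = d1 + r1*t and u2 = d2 + r2*t, so (d1 + r1*t) + (d2 + r2*t) = 104
Step 3: t = (104 - 4 - 0)/(83 + 75) = 100/158 = 50/79
Step 4: u1 = d1 + r1*t = 4 + 83 * 50/79 = 4466/79
Step 5: (Check: u2 = d2 + r2*t = 3750/79; u1+u2 = 4466/79 + 3750/79 = 104, on the frontier.)

4466/79


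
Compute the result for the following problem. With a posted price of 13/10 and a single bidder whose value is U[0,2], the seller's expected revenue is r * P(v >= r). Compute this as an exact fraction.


Step 1: Posted price r = 13/10, value support [0,2]
Step 2: P(v >= r) = (2 - 13/10)/2 = 7/20
Step 3: Expected revenue = r * P(v >= r) = 13/10 * 7/20
Step 4: Revenue = 91/200

91/200


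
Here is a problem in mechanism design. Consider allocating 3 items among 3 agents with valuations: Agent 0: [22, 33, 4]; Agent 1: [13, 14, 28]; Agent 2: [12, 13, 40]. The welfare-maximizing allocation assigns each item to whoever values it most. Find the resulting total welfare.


Step 1: For each item, find the maximum value among all agents.
Step 2: Item 0 -> Agent 0 (value 22)
Step 3: Item 1 -> Agent 0 (value 33)
Step 4: Item 2 -> Agent 2 (value 40)
Step 5: Total welfare = 22 + 33 + 40 = 95

95


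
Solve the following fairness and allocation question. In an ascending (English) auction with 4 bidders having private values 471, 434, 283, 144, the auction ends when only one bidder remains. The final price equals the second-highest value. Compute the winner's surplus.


Step 1: Identify the highest value: 471
Step 2: Identify the second-highest value: 434
Step 3: The final price = second-highest value = 434
Step 4: Surplus = 471 - 434 = 37

37


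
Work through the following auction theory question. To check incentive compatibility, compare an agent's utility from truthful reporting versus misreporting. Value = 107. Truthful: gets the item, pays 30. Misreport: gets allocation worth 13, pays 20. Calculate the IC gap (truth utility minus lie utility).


Step 1: U(truth) = value - payment = 107 - 30 = 77
Step 2: U(lie) = allocation - payment = 13 - 20 = -7
Step 3: IC gap = 77 - (-7) = 84

84


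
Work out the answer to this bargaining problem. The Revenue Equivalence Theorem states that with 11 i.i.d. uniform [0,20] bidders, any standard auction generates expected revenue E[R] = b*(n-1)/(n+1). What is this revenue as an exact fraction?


Step 1: By Revenue Equivalence, expected revenue = b*(n-1)/(n+1)
Step 2: Substituting n = 11, b = 20
Step 3: Revenue = 20*(11-1)/(11+1) = 20*10/12
Step 4: Revenue = 200/12 = 50/3

50/3


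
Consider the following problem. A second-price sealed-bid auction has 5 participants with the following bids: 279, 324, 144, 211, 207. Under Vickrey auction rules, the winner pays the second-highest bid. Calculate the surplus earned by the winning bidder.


Step 1: Sort bids in descending order: 324, 279, 211, 207, 144
Step 2: The winning bid is the highest: 324
Step 3: The payment equals the second-highest bid: 279
Step 4: Surplus = winner's bid - payment = 324 - 279 = 45

45


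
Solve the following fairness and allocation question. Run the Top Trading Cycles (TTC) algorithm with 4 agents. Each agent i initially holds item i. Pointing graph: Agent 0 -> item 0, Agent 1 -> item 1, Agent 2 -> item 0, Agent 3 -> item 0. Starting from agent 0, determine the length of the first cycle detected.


Step 1: Trace the pointer graph from agent 0: 0 -> 0
Step 2: A cycle is detected when we revisit agent 0
Step 3: The cycle is: 0 -> 0
Step 4: Cycle length = 1

1


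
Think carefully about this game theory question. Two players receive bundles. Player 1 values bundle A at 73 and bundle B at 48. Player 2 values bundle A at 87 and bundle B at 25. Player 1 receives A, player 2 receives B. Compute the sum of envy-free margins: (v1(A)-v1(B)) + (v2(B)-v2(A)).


Step 1: Player 1's margin = v1(A) - v1(B) = 73 - 48 = 25
Step 2: Player 2's margin = v2(B) - v2(A) = 25 - 87 = -62
Step 3: Total margin = 25 + -62 = -37

-37


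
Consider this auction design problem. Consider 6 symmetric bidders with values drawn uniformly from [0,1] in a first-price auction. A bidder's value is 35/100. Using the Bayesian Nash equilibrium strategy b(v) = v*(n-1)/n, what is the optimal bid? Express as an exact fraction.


Step 1: The symmetric BNE bidding function is b(v) = v * (n-1) / n
Step 2: Substitute v = 7/20 and n = 6
Step 3: b = 7/20 * 5/6
Step 4: b = 7/24

7/24


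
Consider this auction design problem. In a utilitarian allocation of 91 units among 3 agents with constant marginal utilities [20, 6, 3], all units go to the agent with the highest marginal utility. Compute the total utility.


Step 1: The marginal utilities are [20, 6, 3]
Step 2: The highest marginal utility is 20
Step 3: All 91 units go to that agent
Step 4: Total utility = 20 * 91 = 1820

1820


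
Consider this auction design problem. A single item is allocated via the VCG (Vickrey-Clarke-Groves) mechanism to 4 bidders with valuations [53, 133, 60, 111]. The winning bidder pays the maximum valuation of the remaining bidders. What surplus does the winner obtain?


Step 1: The winner is the agent with the highest value: agent 1 with value 133
Step 2: Values of other agents: [53, 60, 111]
Step 3: VCG payment = max of others' values = 111
Step 4: Surplus = 133 - 111 = 22

22


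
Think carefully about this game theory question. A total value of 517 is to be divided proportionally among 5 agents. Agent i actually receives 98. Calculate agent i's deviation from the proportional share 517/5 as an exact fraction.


Step 1: Proportional share = 517/5
Step 2: Agent's actual allocation = 98
Step 3: Excess = 98 - 517/5 = -27/5

-27/5


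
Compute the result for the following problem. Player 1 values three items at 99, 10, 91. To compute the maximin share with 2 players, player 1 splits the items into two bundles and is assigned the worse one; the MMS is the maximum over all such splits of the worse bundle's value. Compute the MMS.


Step 1: Item values = 99, 10, 91
Step 2: Enumerate all 2-bundle partitions and take the smaller bundle:
  Partition 1: {99} vs {10,91} -> bundles 99, 101; min = 99
  Partition 2: {10} vs {99,91} -> bundles 10, 190; min = 10
  Partition 3: {91} vs {99,10} -> bundles 91, 109; min = 91
Step 3: MMS = max(99, 10, 91) = 99

99


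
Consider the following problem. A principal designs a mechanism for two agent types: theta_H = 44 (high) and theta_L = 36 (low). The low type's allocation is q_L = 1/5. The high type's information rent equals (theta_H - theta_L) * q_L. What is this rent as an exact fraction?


Step 1: theta_H - theta_L = 44 - 36 = 8
Step 2: Information rent = (theta_H - theta_L) * q_L
Step 3: = 8 * 1/5
Step 4: = 8/5

8/5


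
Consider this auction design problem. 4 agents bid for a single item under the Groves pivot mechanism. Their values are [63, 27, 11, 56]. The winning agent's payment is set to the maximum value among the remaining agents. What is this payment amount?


Step 1: The efficient winner is agent 0 with value 63
Step 2: Other agents' values: [27, 11, 56]
Step 3: Pivot payment = max(others) = 56
Step 4: The winner pays 56

56


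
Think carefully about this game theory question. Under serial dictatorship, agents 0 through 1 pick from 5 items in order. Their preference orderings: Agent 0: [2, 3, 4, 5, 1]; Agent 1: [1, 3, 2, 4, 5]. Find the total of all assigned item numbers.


Step 1: Agent 0 picks item 2
Step 2: Agent 1 picks item 1
Step 3: Sum = 2 + 1 = 3

3


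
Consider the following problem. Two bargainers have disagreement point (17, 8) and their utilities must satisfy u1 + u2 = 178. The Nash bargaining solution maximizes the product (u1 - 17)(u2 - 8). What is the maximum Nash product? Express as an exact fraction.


Step 1: The Nash solution splits surplus symmetrically above the disagreement point
Step 2: u1 = (total + d1 - d2)/2 = (178 + 17 - 8)/2 = 187/2
Step 3: u2 = (total - d1 + d2)/2 = (178 - 17 + 8)/2 = 169/2
Step 4: Nash product = (187/2 - 17) * (169/2 - 8)
Step 5: = 153/2 * 153/2 = 23409/4

23409/4


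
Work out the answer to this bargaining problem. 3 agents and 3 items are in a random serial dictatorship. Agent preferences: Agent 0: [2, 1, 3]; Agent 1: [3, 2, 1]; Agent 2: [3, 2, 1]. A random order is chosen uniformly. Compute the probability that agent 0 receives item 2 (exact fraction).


Step 1: Agent 0 wants item 2
Step 2: There are 6 possible orderings of agents
Step 3: In 4 orderings, agent 0 gets item 2
Step 4: Probability = 4/6 = 2/3

2/3


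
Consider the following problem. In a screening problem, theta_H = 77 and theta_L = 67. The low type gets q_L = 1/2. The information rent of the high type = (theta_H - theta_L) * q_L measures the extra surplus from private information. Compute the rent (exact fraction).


Step 1: theta_H - theta_L = 77 - 67 = 10
Step 2: Information rent = (theta_H - theta_L) * q_L
Step 3: = 10 * 1/2
Step 4: = 5

5


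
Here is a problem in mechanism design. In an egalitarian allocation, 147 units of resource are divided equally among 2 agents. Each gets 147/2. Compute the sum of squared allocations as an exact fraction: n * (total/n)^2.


Step 1: Each agent's share = 147/2
Step 2: Square of each share = (147/2)^2 = 21609/4
Step 3: Sum of squares = 2 * 21609/4 = 21609/2

21609/2


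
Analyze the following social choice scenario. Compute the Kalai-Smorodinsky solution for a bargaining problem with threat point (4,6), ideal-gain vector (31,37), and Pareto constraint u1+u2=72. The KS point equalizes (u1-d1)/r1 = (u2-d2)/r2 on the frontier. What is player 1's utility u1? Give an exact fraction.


Step 1: At the KS point, (u1-d1)/r1 = (u2-d2)/r2 = t and u1+u2 = 72
Step 2: u1 = d1 + r1*t and u2 = d2 + r2*t, so (d1 + r1*t) + (d2 + r2*t) = 72
Step 3: t = (72 - 4 - 6)/(31 + 37) = 62/68 = 31/34
Step 4: u1 = d1 + r1*t = 4 + 31 * 31/34 = 1097/34
Step 5: (Check: u2 = d2 + r2*t = 1351/34; u1+u2 = 1097/34 + 1351/34 = 72, on the frontier.)

1097/34


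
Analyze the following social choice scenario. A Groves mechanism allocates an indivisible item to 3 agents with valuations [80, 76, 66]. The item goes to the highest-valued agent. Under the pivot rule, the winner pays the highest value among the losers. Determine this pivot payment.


Step 1: The efficient winner is agent 0 with value 80
Step 2: Other agents' values: [76, 66]
Step 3: Pivot payment = max(others) = 76
Step 4: The winner pays 76

76


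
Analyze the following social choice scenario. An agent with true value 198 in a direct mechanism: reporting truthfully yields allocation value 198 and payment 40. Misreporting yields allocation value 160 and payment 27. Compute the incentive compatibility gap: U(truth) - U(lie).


Step 1: U(truth) = value - payment = 198 - 40 = 158
Step 2: U(lie) = allocation - payment = 160 - 27 = 133
Step 3: IC gap = 158 - 133 = 25

25


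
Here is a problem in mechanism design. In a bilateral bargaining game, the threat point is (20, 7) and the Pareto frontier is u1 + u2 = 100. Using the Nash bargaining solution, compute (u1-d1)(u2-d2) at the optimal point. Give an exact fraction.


Step 1: The Nash solution splits surplus symmetrically above the disagreement point
Step 2: u1 = (total + d1 - d2)/2 = (100 + 20 - 7)/2 = 113/2
Step 3: u2 = (total - d1 + d2)/2 = (100 - 20 + 7)/2 = 87/2
Step 4: Nash product = (113/2 - 20) * (87/2 - 7)
Step 5: = 73/2 * 73/2 = 5329/4

5329/4


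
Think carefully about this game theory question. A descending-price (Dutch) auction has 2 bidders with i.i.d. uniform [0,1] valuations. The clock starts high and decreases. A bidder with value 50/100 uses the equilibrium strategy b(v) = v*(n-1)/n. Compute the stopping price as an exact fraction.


Step 1: Dutch auctions are strategically equivalent to first-price auctions
Step 2: The equilibrium bid is b(v) = v*(n-1)/n
Step 3: b = 1/2 * 1/2
Step 4: b = 1/4

1/4


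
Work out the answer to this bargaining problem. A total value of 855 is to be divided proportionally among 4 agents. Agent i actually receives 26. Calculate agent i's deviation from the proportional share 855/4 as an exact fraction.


Step 1: Proportional share = 855/4
Step 2: Agent's actual allocation = 26
Step 3: Excess = 26 - 855/4 = -751/4

-751/4


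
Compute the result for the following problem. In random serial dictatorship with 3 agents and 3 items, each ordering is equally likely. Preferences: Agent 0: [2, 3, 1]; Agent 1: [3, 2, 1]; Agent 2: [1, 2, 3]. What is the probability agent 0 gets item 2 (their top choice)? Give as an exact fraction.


Step 1: Agent 0 wants item 2
Step 2: There are 6 possible orderings of agents
Step 3: In 6 orderings, agent 0 gets item 2
Step 4: Probability = 6/6 = 1

1


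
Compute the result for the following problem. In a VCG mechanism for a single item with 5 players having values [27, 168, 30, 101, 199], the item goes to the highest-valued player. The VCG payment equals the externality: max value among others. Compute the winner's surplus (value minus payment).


Step 1: The winner is the agent with the highest value: agent 4 with value 199
Step 2: Values of other agents: [27, 168, 30, 101]
Step 3: VCG payment = max of others' values = 168
Step 4: Surplus = 199 - 168 = 31

31


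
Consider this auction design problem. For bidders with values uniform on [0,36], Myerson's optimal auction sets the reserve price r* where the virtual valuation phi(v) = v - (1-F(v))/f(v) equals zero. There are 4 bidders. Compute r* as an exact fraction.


Step 1: For U[0,36], F(v) = v/36 and f(v) = 1/36
Step 2: phi(v) = v - (1 - v/36)/(1/36) = v - (36 - v) = 2v - 36
Step 3: Set phi(r*) = 0: 2r* - 36 = 0
Step 4: r* = 36/2 = 18 (the number of bidders n = 4 does not enter)

18


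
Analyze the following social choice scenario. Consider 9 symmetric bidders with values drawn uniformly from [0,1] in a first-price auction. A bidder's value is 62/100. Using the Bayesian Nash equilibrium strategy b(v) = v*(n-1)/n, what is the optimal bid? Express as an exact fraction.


Step 1: The symmetric BNE bidding function is b(v) = v * (n-1) / n
Step 2: Substitute v = 31/50 and n = 9
Step 3: b = 31/50 * 8/9
Step 4: b = 124/225

124/225


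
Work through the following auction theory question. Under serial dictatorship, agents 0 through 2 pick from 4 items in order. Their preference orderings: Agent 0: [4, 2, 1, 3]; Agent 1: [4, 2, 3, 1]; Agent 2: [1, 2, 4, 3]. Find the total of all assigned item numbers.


Step 1: Agent 0 picks item 4
Step 2: Agent 1 picks item 2
Step 3: Agent 2 picks item 1
Step 4: Sum = 4 + 2 + 1 = 7

7


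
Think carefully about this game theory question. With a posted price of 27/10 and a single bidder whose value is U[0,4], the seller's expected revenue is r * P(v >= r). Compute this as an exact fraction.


Step 1: Posted price r = 27/10, value support [0,4]
Step 2: P(v >= r) = (4 - 27/10)/4 = 13/40
Step 3: Expected revenue = r * P(v >= r) = 27/10 * 13/40
Step 4: Revenue = 351/400

351/400


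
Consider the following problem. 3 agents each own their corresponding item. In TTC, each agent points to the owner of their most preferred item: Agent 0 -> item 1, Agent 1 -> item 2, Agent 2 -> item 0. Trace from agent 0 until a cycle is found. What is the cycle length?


Step 1: Trace the pointer graph from agent 0: 0 -> 1 -> 2 -> 0
Step 2: A cycle is detected when we revisit agent 0
Step 3: The cycle is: 0 -> 1 -> 2 -> 0
Step 4: Cycle length = 3

3


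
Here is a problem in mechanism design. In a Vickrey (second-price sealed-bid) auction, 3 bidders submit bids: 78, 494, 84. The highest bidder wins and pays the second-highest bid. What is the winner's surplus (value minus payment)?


Step 1: Sort bids in descending order: 494, 84, 78
Step 2: The winning bid is the highest: 494
Step 3: The payment equals the second-highest bid: 84
Step 4: Surplus = winner's bid - payment = 494 - 84 = 410

410


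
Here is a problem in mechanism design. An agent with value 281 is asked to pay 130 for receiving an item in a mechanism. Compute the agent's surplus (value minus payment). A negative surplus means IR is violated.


Step 1: Surplus = value - payment = 281 - 130 = 151
Step 2: IR is satisfied (surplus >= 0)

151


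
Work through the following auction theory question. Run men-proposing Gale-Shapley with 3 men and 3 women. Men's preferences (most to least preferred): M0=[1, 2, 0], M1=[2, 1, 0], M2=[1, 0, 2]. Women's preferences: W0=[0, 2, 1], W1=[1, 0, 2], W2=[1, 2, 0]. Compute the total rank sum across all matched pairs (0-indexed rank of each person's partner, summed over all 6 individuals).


Step 1: Run Gale-Shapley (men propose, women hold best offer):
  M0 proposes to W1; she accepts
  M1 proposes to W2; she accepts
  M2 proposes to W1; rejected
  M2 proposes to W0; she accepts
Step 2: Final matching: W0-M2, W1-M0, W2-M1
Step 3: 0-indexed ranks (man's rank of his match, then woman's): 1 + 1 + 0 + 1 + 0 + 0
Step 4: Total rank sum = 3

3


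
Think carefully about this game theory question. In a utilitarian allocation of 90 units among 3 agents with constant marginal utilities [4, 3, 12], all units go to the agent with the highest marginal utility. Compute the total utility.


Step 1: The marginal utilities are [4, 3, 12]
Step 2: The highest marginal utility is 12
Step 3: All 90 units go to that agent
Step 4: Total utility = 12 * 90 = 1080

1080


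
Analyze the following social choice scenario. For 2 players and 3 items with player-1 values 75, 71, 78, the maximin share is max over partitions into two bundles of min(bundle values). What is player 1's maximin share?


Step 1: Item values = 75, 71, 78
Step 2: Enumerate all 2-bundle partitions and take the smaller bundle:
  Partition 1: {75} vs {71,78} -> bundles 75, 149; min = 75
  Partition 2: {71} vs {75,78} -> bundles 71, 153; min = 71
  Partition 3: {78} vs {75,71} -> bundles 78, 146; min = 78
Step 3: MMS = max(75, 71, 78) = 78

78


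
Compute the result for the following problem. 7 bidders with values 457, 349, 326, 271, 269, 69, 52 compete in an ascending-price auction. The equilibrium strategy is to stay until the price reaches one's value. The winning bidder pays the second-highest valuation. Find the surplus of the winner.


Step 1: Identify the highest value: 457
Step 2: Identify the second-highest value: 349
Step 3: The final price = second-highest value = 349
Step 4: Surplus = 457 - 349 = 108

108


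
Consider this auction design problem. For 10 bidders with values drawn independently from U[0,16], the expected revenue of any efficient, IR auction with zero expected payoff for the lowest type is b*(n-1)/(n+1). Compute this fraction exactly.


Step 1: By Revenue Equivalence, expected revenue = b*(n-1)/(n+1)
Step 2: Substituting n = 10, b = 16
Step 3: Revenue = 16*(10-1)/(10+1) = 16*9/11
Step 4: Revenue = 144/11

144/11


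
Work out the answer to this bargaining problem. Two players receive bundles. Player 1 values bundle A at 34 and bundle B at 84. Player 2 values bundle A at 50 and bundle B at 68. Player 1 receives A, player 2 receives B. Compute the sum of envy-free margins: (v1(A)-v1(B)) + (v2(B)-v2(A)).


Step 1: Player 1's margin = v1(A) - v1(B) = 34 - 84 = -50
Step 2: Player 2's margin = v2(B) - v2(A) = 68 - 50 = 18
Step 3: Total margin = -50 + 18 = -32

-32


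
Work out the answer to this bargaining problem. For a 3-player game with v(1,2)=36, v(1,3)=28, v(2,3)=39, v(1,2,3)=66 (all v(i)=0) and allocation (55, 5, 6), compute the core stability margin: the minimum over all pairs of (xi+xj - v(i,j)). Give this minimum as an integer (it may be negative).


Step 1: Slack for coalition (1,2): x1+x2 - v12 = 60 - 36 = 24
Step 2: Slack for coalition (1,3): x1+x3 - v13 = 61 - 28 = 33
Step 3: Slack for coalition (2,3): x2+x3 - v23 = 11 - 39 = -28
Step 4: Minimum slack = min(24, 33, -28) = -28, attained by (2,3); coalition (2,3) can block (slack < 0), so the allocation is not in the core

-28
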